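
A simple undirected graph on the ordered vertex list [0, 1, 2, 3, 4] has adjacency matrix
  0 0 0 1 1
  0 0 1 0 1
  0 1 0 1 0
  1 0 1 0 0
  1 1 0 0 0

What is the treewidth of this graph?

2

A width-2 tree decomposition is:
Bags: B1 = {0, 1, 4}  B2 = {0, 1, 3}  B3 = {1, 2, 3}
Tree: B1–B2, B2–B3
Each bag holds 3 vertices, so the decomposition has width 2, which upper-bounds the treewidth. Since 1–4–0–3–2–1 is a cycle in G, G is not acyclic. Forests are exactly the graphs of treewidth ≤ 1, so tw(G) ≥ 2. The upper and lower bounds meet at 2, so that is the treewidth.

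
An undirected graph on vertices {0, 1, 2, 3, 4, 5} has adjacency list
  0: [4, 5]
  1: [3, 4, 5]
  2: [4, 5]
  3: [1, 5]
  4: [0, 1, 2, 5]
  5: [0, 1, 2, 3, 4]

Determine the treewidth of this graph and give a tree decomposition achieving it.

Each bag holds 3 vertices, so the decomposition has width 2, which upper-bounds the treewidth. Conversely, {1, 3, 5} is a clique of size 3, and the vertices of any clique must share a bag in every tree decomposition; so some bag has ≥ 3 vertices and tw(G) ≥ 2. Hence tw(G) = 2 exactly.

Treewidth 2.
One such decomposition:
Bags: B1 = {2, 4, 5}  B2 = {1, 4, 5}  B3 = {1, 3, 5}  B4 = {0, 4, 5}
Tree: B1–B2, B2–B3, B1–B4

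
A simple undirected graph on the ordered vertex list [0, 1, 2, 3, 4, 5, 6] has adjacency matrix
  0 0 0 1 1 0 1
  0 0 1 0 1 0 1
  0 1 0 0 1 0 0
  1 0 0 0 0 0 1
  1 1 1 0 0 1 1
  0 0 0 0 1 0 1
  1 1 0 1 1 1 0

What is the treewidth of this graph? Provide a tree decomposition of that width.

Treewidth 2.
Bags: B1 = {0, 4, 6}  B2 = {0, 3, 6}  B3 = {1, 4, 6}  B4 = {4, 5, 6}  B5 = {1, 2, 4}
Tree: B1–B2, B1–B3, B1–B4, B3–B5

Every bag has size at most 3, so the width is 3 − 1 = 2 and tw(G) ≤ 2. Conversely, {0, 3, 6} is a clique of size 3, and the vertices of any clique must share a bag in every tree decomposition; so some bag has ≥ 3 vertices and tw(G) ≥ 2. Therefore the treewidth is 2.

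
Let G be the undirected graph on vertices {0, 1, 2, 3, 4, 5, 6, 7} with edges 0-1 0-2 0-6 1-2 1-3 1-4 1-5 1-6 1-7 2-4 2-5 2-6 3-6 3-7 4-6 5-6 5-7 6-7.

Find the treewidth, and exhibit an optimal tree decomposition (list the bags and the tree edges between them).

Treewidth 3.
One optimal decomposition is:
Bags: B1 = {1, 5, 6, 7}  B2 = {1, 2, 5, 6}  B3 = {1, 3, 6, 7}  B4 = {0, 1, 2, 6}  B5 = {1, 2, 4, 6}
Tree: B1–B2, B1–B3, B2–B4, B4–B5

Each bag holds 4 vertices, so the decomposition has width 3, which upper-bounds the treewidth. Conversely, {0, 1, 2, 6} is a clique of size 4, and the vertices of any clique must share a bag in every tree decomposition; so some bag has ≥ 4 vertices and tw(G) ≥ 3. Combining the bounds, tw(G) = 3.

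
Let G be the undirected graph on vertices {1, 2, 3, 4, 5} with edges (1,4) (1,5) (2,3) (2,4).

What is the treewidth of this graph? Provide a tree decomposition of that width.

Treewidth 1.
One optimal decomposition is:
Bags: B1 = {2, 3}  B2 = {2, 4}  B3 = {1, 4}  B4 = {1, 5}
Tree: B1–B2, B2–B3, B3–B4

Every bag has size at most 2, so the width is 2 − 1 = 1 and tw(G) ≤ 1. Since G has at least one edge (e.g. 3–2), it is not an edgeless graph, so tw(G) ≥ 1. Hence tw(G) = 1 exactly.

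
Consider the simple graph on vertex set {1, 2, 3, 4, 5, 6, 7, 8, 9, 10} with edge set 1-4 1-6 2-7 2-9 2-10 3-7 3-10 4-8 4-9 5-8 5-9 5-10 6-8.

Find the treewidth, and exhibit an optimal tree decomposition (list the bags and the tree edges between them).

Every bag has size at most 3, so the width is 3 − 1 = 2 and tw(G) ≤ 2. The edges 6–1–4–8–6 form a cycle, so G is not a tree and its treewidth is at least 2. Therefore the treewidth is 2.

Treewidth 2.
One optimal decomposition is:
Bags: B1 = {1, 6, 8}  B2 = {1, 4, 8}  B3 = {4, 5, 8}  B4 = {4, 5, 9}  B5 = {5, 9, 10}  B6 = {2, 9, 10}  B7 = {2, 3, 10}  B8 = {2, 3, 7}
Tree: B1–B2, B2–B3, B3–B4, B4–B5, B5–B6, B6–B7, B7–B8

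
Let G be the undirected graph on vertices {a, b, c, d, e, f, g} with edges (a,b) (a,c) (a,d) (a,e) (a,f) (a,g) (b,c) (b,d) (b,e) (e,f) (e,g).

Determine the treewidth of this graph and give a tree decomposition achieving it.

The largest bag has 3 vertices, giving width 2; this decomposition certifies tw(G) ≤ 2. On the other hand G contains the 3-clique {a, e, g}. A clique must lie in a single bag of any decomposition, so no decomposition can have width below 2. Combining the bounds, tw(G) = 2.

Treewidth 2.
Bags: B1 = {a, b, e}  B2 = {a, e, f}  B3 = {a, b, d}  B4 = {a, e, g}  B5 = {a, b, c}
Tree: B1–B2, B1–B3, B2–B4, B1–B5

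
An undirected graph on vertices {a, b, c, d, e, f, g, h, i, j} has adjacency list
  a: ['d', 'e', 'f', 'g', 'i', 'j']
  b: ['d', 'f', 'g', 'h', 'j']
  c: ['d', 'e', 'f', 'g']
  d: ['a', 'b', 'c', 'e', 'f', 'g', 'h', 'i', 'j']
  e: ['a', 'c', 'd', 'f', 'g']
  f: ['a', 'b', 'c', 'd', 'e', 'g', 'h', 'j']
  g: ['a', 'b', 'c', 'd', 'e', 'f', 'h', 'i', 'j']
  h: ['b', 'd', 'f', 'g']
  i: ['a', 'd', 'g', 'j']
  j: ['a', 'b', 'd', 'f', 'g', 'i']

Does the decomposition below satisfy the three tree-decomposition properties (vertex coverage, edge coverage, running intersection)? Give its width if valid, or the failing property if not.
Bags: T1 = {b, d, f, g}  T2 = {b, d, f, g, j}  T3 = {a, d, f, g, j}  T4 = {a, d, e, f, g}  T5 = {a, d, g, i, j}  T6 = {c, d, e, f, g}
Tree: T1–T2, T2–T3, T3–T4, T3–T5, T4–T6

A tree decomposition must satisfy three properties: every vertex lies in some bag; for every edge, both endpoints lie together in some bag; and for every vertex, the bags containing it form a connected subtree. Here vertex h appears in no bag, so the decomposition is invalid.

No — vertex h appears in no bag.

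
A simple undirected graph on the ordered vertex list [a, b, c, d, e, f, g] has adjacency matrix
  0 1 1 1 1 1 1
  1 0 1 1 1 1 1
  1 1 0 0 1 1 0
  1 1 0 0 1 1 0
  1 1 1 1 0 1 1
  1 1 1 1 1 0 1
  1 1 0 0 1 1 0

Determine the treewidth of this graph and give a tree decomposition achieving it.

Treewidth 4.
One optimal decomposition is:
Bags: B1 = {a, b, e, f, g}  B2 = {a, b, d, e, f}  B3 = {a, b, c, e, f}
Tree: B1–B2, B2–B3

Each bag holds 5 vertices, so the decomposition has width 4, which upper-bounds the treewidth. For the lower bound, the 5 vertices {a, b, d, e, f} are pairwise adjacent, and any tree decomposition puts a clique entirely inside one bag — forcing width ≥ 4. Combining the bounds, tw(G) = 4.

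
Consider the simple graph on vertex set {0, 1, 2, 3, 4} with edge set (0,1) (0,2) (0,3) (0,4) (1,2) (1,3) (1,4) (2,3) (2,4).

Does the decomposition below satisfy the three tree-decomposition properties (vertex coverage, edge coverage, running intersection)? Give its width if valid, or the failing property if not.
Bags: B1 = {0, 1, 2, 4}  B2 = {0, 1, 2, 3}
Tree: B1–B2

Every vertex of G appears in some bag (union = {0, 1, 2, 3, 4}); every edge is covered by a bag; and for each vertex v the set of bags containing v is connected in the bag tree. The decomposition is therefore valid. The largest bag has 4 vertices, so the width is 3.

Yes; width 3.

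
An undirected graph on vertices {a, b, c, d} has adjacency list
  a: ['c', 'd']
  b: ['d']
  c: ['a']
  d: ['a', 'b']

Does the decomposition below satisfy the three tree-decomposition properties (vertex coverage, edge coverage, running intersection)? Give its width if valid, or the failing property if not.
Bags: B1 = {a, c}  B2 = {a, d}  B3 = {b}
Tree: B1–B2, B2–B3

No — edge (d,b) lies in no bag.

A tree decomposition must satisfy three properties: every vertex lies in some bag; for every edge, both endpoints lie together in some bag; and for every vertex, the bags containing it form a connected subtree. Here edge (d,b) lies in no bag, so the decomposition is invalid.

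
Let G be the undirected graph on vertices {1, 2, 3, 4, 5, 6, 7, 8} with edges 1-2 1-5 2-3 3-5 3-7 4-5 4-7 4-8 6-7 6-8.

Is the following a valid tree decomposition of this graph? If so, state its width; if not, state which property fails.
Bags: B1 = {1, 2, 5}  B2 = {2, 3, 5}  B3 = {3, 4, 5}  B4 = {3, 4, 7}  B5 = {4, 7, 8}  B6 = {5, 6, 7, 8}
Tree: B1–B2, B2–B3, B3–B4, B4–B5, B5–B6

A tree decomposition must satisfy three properties: every vertex lies in some bag; for every edge, both endpoints lie together in some bag; and for every vertex, the bags containing it form a connected subtree. Here bags containing vertex 5 are not connected in the tree, so the decomposition is invalid.

No — bags containing vertex 5 are not connected in the tree.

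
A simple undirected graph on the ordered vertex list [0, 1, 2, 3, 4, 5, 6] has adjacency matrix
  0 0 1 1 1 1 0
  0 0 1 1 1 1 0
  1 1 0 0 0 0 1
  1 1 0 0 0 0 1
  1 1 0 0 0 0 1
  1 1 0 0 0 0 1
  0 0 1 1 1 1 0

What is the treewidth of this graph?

3

A width-3 tree decomposition is:
Bags: B1 = {0, 1, 5, 6}  B2 = {0, 1, 3, 6}  B3 = {0, 1, 2, 6}  B4 = {0, 1, 4, 6}
Tree: B1–B2, B2–B3, B3–B4
Every bag has size at most 4, so the width is 4 − 1 = 3 and tw(G) ≤ 3. For the lower bound: the 4 vertex sets {5,6}, {1,3}, {0}, {2} are disjoint, each induces a connected subgraph, and every pair is joined by at least one edge of G. Contracting each set to a single vertex therefore yields K_{4} as a minor, and since treewidth is minor-monotone, tw(G) ≥ tw(K_{4}) = 3. Therefore the treewidth is 3.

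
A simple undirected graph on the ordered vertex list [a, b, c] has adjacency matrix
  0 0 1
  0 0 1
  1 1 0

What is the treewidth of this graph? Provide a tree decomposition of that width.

Treewidth 1.
Bags: B1 = {a, c}  B2 = {b, c}
Tree: B1–B2

Each bag holds 2 vertices, so the decomposition has width 1, which upper-bounds the treewidth. Since G has at least one edge (e.g. c–a), it is not an edgeless graph, so tw(G) ≥ 1. Therefore the treewidth is 1.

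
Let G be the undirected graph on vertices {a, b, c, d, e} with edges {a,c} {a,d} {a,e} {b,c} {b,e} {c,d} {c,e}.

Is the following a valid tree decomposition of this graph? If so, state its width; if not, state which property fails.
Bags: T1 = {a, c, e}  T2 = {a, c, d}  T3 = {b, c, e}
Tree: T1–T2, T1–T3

Yes; width 2.

Checking the three conditions: (i) the bags cover all of {a, b, c, d, e}; (ii) for each edge, some bag contains both endpoints; (iii) the bags containing any fixed vertex form a subtree. All hold, so the decomposition is valid with width 3 − 1 = 2.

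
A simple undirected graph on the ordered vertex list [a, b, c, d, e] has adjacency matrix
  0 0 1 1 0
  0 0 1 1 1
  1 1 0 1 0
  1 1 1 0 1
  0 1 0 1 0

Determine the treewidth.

2

A width-2 tree decomposition is:
Bags: B1 = {a, c, d}  B2 = {b, c, d}  B3 = {b, d, e}
Tree: B1–B2, B2–B3
Every bag has size at most 3, so the width is 3 − 1 = 2 and tw(G) ≤ 2. Conversely, {b, d, e} is a clique of size 3, and the vertices of any clique must share a bag in every tree decomposition; so some bag has ≥ 3 vertices and tw(G) ≥ 2. Therefore the treewidth is 2.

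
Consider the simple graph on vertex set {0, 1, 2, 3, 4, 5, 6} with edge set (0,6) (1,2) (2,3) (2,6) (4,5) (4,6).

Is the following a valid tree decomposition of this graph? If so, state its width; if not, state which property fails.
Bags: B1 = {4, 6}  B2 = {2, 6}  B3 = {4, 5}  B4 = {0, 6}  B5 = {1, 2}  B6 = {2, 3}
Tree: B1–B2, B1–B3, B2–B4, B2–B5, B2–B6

Checking the three conditions: (i) the bags cover all of {0, 1, 2, 3, 4, 5, 6}; (ii) for each edge, some bag contains both endpoints; (iii) the bags containing any fixed vertex form a subtree. All hold, so the decomposition is valid with width 2 − 1 = 1.

Yes; width 1.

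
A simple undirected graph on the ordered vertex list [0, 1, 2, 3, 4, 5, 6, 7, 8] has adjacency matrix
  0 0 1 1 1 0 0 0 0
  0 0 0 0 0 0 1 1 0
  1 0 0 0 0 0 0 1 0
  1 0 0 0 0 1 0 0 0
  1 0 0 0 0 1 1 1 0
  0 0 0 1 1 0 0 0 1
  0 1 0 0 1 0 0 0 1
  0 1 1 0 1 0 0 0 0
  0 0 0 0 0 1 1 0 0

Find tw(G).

A width-3 tree decomposition is:
Bags: B1 = {0, 3, 5, 8}  B2 = {0, 4, 5, 8}  B3 = {0, 4, 6, 8}  B4 = {0, 2, 4, 6}  B5 = {2, 4, 6, 7}  B6 = {1, 2, 6, 7}
Tree: B1–B2, B2–B3, B3–B4, B4–B5, B5–B6
The largest bag has 4 vertices, giving width 3; this decomposition certifies tw(G) ≤ 3. For the lower bound: the 4 vertex sets {3,5,8}, {0}, {4}, {1,2,6,7} are disjoint, each induces a connected subgraph, and every pair is joined by at least one edge of G. Contracting each set to a single vertex therefore yields K_{4} as a minor, and since treewidth is minor-monotone, tw(G) ≥ tw(K_{4}) = 3. Combining the bounds, tw(G) = 3.

3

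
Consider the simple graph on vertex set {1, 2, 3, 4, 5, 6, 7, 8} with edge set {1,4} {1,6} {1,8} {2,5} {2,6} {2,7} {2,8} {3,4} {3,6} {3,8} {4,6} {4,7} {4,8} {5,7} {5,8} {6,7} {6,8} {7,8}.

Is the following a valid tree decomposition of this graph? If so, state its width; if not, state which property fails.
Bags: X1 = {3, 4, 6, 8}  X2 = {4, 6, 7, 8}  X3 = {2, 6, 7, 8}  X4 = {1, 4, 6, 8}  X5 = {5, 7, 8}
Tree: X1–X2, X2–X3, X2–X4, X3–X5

No — edge (2,5) lies in no bag.

A tree decomposition must satisfy three properties: every vertex lies in some bag; for every edge, both endpoints lie together in some bag; and for every vertex, the bags containing it form a connected subtree. Here edge (2,5) lies in no bag, so the decomposition is invalid.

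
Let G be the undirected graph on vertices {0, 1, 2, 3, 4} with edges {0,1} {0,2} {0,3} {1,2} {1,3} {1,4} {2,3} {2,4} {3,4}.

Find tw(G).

A width-3 tree decomposition is:
Bags: B1 = {1, 2, 3, 4}  B2 = {0, 1, 2, 3}
Tree: B1–B2
Each bag holds 4 vertices, so the decomposition has width 3, which upper-bounds the treewidth. Conversely, {0, 1, 2, 3} is a clique of size 4, and the vertices of any clique must share a bag in every tree decomposition; so some bag has ≥ 4 vertices and tw(G) ≥ 3. Hence tw(G) = 3 exactly.

3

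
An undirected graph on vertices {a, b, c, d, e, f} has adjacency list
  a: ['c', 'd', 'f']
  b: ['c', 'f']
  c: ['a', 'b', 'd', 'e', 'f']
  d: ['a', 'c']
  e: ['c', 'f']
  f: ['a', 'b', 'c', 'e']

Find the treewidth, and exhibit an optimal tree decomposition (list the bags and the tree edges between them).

Each bag holds 3 vertices, so the decomposition has width 2, which upper-bounds the treewidth. Conversely, {a, c, d} is a clique of size 3, and the vertices of any clique must share a bag in every tree decomposition; so some bag has ≥ 3 vertices and tw(G) ≥ 2. Hence tw(G) = 2 exactly.

Treewidth 2.
One optimal decomposition is:
Bags: B1 = {a, c, f}  B2 = {b, c, f}  B3 = {a, c, d}  B4 = {c, e, f}
Tree: B1–B2, B1–B3, B1–B4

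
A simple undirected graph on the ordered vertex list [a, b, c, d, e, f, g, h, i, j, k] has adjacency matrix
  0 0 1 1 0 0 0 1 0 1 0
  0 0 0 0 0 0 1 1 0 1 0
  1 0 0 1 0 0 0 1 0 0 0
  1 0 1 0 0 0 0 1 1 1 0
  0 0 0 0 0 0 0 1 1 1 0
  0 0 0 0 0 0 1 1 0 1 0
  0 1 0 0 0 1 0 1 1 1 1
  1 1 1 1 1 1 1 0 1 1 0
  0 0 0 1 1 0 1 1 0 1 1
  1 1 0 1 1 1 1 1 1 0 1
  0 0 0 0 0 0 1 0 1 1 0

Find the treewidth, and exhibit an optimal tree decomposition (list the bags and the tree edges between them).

Treewidth 3.
One optimal decomposition is:
Bags: B1 = {g, h, i, j}  B2 = {e, h, i, j}  B3 = {d, h, i, j}  B4 = {b, g, h, j}  B5 = {f, g, h, j}  B6 = {a, d, h, j}  B7 = {a, c, d, h}  B8 = {g, i, j, k}
Tree: B1–B2, B1–B3, B1–B4, B4–B5, B3–B6, B6–B7, B1–B8

Every bag has size at most 4, so the width is 4 − 1 = 3 and tw(G) ≤ 3. Conversely, {a, d, h, j} is a clique of size 4, and the vertices of any clique must share a bag in every tree decomposition; so some bag has ≥ 4 vertices and tw(G) ≥ 3. Therefore the treewidth is 3.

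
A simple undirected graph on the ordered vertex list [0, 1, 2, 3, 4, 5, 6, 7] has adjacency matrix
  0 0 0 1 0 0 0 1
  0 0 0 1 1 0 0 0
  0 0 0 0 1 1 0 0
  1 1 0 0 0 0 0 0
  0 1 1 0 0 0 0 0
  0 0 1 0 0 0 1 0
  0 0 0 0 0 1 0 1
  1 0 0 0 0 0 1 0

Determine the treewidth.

A width-2 tree decomposition is:
Bags: B1 = {0, 1, 3}  B2 = {0, 1, 4}  B3 = {0, 2, 4}  B4 = {0, 2, 5}  B5 = {0, 5, 6}  B6 = {0, 6, 7}
Tree: B1–B2, B2–B3, B3–B4, B4–B5, B5–B6
Every bag has size at most 3, so the width is 3 − 1 = 2 and tw(G) ≤ 2. The edges 0–3–1–4–2–5–6–7–0 form a cycle, so G is not a tree and its treewidth is at least 2. Combining the bounds, tw(G) = 2.

2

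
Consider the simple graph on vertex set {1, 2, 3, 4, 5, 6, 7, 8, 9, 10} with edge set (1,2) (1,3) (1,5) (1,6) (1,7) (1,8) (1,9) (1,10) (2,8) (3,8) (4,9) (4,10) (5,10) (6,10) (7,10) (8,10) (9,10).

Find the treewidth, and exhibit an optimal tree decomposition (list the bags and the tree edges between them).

Treewidth 2.
One such decomposition:
Bags: B1 = {1, 8, 10}  B2 = {1, 5, 10}  B3 = {1, 9, 10}  B4 = {1, 2, 8}  B5 = {1, 3, 8}  B6 = {1, 7, 10}  B7 = {1, 6, 10}  B8 = {4, 9, 10}
Tree: B1–B2, B2–B3, B1–B4, B1–B5, B3–B6, B1–B7, B3–B8

The largest bag has 3 vertices, giving width 2; this decomposition certifies tw(G) ≤ 2. For the lower bound, the 3 vertices {1, 5, 10} are pairwise adjacent, and any tree decomposition puts a clique entirely inside one bag — forcing width ≥ 2. The upper and lower bounds meet at 2, so that is the treewidth.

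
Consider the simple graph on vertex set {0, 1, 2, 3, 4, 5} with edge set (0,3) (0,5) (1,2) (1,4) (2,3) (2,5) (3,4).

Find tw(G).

A width-2 tree decomposition is:
Bags: B1 = {0, 2, 5}  B2 = {0, 2, 3}  B3 = {1, 2, 3}  B4 = {1, 3, 4}
Tree: B1–B2, B2–B3, B3–B4
Every bag has size at most 3, so the width is 3 − 1 = 2 and tw(G) ≤ 2. For the lower bound, G contains the cycle 5–0–3–2–5, so G is not a forest; only forests have treewidth ≤ 1, hence tw(G) ≥ 2. Hence tw(G) = 2 exactly.

2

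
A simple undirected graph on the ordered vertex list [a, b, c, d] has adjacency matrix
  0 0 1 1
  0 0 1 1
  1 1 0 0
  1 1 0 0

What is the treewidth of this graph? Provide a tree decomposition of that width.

Each bag holds 3 vertices, so the decomposition has width 2, which upper-bounds the treewidth. The edges c–b–d–a–c form a cycle, so G is not a tree and its treewidth is at least 2. The upper and lower bounds meet at 2, so that is the treewidth.

Treewidth 2.
One optimal decomposition is:
Bags: B1 = {b, c, d}  B2 = {a, c, d}
Tree: B1–B2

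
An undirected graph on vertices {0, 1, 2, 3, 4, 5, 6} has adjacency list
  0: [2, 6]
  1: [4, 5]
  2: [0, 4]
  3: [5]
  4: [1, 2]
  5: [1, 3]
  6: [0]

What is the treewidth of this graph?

1

A width-1 tree decomposition is:
Bags: B1 = {0, 6}  B2 = {0, 2}  B3 = {2, 4}  B4 = {1, 4}  B5 = {1, 5}  B6 = {3, 5}
Tree: B1–B2, B2–B3, B3–B4, B4–B5, B5–B6
Every bag has size at most 2, so the width is 2 − 1 = 1 and tw(G) ≤ 1. Any graph with an edge has treewidth ≥ 1, and G has the edge 6–0. Therefore the treewidth is 1.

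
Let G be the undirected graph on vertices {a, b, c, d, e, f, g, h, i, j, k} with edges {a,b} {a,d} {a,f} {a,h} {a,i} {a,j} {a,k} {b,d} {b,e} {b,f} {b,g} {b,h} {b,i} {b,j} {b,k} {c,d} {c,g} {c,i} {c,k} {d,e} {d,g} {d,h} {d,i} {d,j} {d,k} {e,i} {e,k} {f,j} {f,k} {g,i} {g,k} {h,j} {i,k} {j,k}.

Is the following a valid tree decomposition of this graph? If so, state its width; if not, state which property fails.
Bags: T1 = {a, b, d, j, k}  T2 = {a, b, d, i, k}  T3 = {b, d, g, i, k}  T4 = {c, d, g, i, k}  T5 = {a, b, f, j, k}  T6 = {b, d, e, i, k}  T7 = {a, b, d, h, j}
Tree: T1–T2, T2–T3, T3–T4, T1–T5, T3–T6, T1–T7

Vertex coverage: the bags together contain {a, b, c, d, e, f, g, h, i, j, k}, the full vertex set. Edge coverage: each edge of G has both endpoints in at least one bag. Running intersection: for every vertex, the bags containing it form a connected subtree. All three properties hold, so this is a valid tree decomposition of width max|bag| − 1 = 4, and hence tw(G) ≤ 4.

Yes; width 4.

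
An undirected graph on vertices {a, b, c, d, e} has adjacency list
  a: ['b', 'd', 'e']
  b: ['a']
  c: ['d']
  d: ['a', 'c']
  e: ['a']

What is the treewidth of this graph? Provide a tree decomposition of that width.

Treewidth 1.
Bags: B1 = {c, d}  B2 = {a, d}  B3 = {a, b}  B4 = {a, e}
Tree: B1–B2, B2–B3, B3–B4

Each bag holds 2 vertices, so the decomposition has width 1, which upper-bounds the treewidth. G has an edge, so its treewidth is at least 1. Hence tw(G) = 1 exactly.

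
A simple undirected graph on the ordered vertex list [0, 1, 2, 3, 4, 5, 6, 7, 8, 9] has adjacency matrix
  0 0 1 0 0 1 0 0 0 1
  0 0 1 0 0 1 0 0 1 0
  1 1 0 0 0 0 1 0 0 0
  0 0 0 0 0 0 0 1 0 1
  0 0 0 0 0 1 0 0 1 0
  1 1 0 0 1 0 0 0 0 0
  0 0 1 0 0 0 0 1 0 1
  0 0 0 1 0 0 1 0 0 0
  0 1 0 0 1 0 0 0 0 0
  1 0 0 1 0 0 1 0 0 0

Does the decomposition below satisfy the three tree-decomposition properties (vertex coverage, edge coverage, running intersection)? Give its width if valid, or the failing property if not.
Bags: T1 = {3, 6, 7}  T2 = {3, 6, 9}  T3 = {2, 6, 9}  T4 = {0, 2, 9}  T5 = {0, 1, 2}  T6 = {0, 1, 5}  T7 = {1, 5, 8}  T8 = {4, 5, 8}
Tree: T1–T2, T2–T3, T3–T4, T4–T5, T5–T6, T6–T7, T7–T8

Yes; width 2.

Checking the three conditions: (i) the bags cover all of {0, 1, 2, 3, 4, 5, 6, 7, 8, 9}; (ii) for each edge, some bag contains both endpoints; (iii) the bags containing any fixed vertex form a subtree. All hold, so the decomposition is valid with width 3 − 1 = 2.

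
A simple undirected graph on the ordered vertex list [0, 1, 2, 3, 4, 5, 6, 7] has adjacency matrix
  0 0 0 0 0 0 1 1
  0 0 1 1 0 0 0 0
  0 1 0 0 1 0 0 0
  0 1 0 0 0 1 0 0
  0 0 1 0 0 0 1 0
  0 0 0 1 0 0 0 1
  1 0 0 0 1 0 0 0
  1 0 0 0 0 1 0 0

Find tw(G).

A width-2 tree decomposition is:
Bags: B1 = {1, 2, 4}  B2 = {1, 4, 6}  B3 = {0, 1, 6}  B4 = {0, 1, 7}  B5 = {1, 5, 7}  B6 = {1, 3, 5}
Tree: B1–B2, B2–B3, B3–B4, B4–B5, B5–B6
The largest bag has 3 vertices, giving width 2; this decomposition certifies tw(G) ≤ 2. Since 1–2–4–6–0–7–5–3–1 is a cycle in G, G is not acyclic. Forests are exactly the graphs of treewidth ≤ 1, so tw(G) ≥ 2. Therefore the treewidth is 2.

2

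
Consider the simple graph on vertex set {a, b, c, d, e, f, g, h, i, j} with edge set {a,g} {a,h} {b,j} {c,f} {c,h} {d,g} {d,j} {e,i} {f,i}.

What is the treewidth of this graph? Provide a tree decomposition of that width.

The largest bag has 2 vertices, giving width 1; this decomposition certifies tw(G) ≤ 1. Since G has at least one edge (e.g. b–j), it is not an edgeless graph, so tw(G) ≥ 1. Therefore the treewidth is 1.

Treewidth 1.
One optimal decomposition is:
Bags: B1 = {b, j}  B2 = {d, j}  B3 = {d, g}  B4 = {a, g}  B5 = {a, h}  B6 = {c, h}  B7 = {c, f}  B8 = {f, i}  B9 = {e, i}
Tree: B1–B2, B2–B3, B3–B4, B4–B5, B5–B6, B6–B7, B7–B8, B8–B9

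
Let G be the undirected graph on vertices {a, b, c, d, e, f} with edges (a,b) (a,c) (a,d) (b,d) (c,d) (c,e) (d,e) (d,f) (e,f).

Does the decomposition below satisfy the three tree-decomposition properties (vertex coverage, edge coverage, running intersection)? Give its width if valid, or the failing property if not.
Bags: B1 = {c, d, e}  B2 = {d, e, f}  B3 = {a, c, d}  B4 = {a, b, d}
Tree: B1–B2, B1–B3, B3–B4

Every vertex of G appears in some bag (union = {a, b, c, d, e, f}); every edge is covered by a bag; and for each vertex v the set of bags containing v is connected in the bag tree. The decomposition is therefore valid. The largest bag has 3 vertices, so the width is 2.

Yes; width 2.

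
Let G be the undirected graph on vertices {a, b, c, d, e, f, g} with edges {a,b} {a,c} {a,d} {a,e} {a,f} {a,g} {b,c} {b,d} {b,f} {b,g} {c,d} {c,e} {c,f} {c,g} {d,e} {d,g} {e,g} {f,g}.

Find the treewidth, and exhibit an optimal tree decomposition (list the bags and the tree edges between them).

Each bag holds 5 vertices, so the decomposition has width 4, which upper-bounds the treewidth. For the lower bound, the 5 vertices {a, c, d, e, g} are pairwise adjacent, and any tree decomposition puts a clique entirely inside one bag — forcing width ≥ 4. Therefore the treewidth is 4.

Treewidth 4.
One such decomposition:
Bags: B1 = {a, b, c, d, g}  B2 = {a, c, d, e, g}  B3 = {a, b, c, f, g}
Tree: B1–B2, B1–B3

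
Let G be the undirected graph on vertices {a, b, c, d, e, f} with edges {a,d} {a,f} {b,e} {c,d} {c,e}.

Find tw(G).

A width-1 tree decomposition is:
Bags: B1 = {a, d}  B2 = {a, f}  B3 = {c, d}  B4 = {c, e}  B5 = {b, e}
Tree: B1–B2, B1–B3, B3–B4, B4–B5
Each bag holds 2 vertices, so the decomposition has width 1, which upper-bounds the treewidth. Since G has at least one edge (e.g. d–a), it is not an edgeless graph, so tw(G) ≥ 1. Therefore the treewidth is 1.

1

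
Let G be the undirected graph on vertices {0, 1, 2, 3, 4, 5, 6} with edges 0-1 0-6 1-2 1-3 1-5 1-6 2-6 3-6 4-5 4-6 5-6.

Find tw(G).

A width-2 tree decomposition is:
Bags: B1 = {0, 1, 6}  B2 = {1, 3, 6}  B3 = {1, 2, 6}  B4 = {1, 5, 6}  B5 = {4, 5, 6}
Tree: B1–B2, B1–B3, B2–B4, B4–B5
Every bag has size at most 3, so the width is 3 − 1 = 2 and tw(G) ≤ 2. For the lower bound, the 3 vertices {0, 1, 6} are pairwise adjacent, and any tree decomposition puts a clique entirely inside one bag — forcing width ≥ 2. The upper and lower bounds meet at 2, so that is the treewidth.

2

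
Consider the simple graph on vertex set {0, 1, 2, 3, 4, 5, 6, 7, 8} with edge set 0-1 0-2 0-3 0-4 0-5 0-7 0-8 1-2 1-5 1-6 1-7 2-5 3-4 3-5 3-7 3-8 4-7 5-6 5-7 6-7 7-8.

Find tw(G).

A width-3 tree decomposition is:
Bags: B1 = {0, 3, 4, 7}  B2 = {0, 3, 5, 7}  B3 = {0, 1, 5, 7}  B4 = {0, 3, 7, 8}  B5 = {0, 1, 2, 5}  B6 = {1, 5, 6, 7}
Tree: B1–B2, B2–B3, B1–B4, B3–B5, B3–B6
Every bag has size at most 4, so the width is 4 − 1 = 3 and tw(G) ≤ 3. On the other hand G contains the 4-clique {0, 1, 2, 5}. A clique must lie in a single bag of any decomposition, so no decomposition can have width below 3. Hence tw(G) = 3 exactly.

3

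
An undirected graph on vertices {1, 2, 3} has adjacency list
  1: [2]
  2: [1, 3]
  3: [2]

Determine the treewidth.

1

A width-1 tree decomposition is:
Bags: B1 = {1, 2}  B2 = {2, 3}
Tree: B1–B2
Each bag holds 2 vertices, so the decomposition has width 1, which upper-bounds the treewidth. G has an edge, so its treewidth is at least 1. Hence tw(G) = 1 exactly.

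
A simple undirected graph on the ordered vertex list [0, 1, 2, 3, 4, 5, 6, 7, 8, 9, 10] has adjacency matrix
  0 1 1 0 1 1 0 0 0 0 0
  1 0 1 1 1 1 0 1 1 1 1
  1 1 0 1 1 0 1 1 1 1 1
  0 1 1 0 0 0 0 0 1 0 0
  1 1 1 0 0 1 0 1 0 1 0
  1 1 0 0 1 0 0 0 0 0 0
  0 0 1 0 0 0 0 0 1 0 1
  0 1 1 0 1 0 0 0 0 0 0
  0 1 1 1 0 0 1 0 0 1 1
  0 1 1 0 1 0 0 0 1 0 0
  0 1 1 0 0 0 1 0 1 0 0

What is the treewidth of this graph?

A width-3 tree decomposition is:
Bags: B1 = {1, 2, 8, 9}  B2 = {1, 2, 4, 9}  B3 = {0, 1, 2, 4}  B4 = {1, 2, 8, 10}  B5 = {2, 6, 8, 10}  B6 = {1, 2, 3, 8}  B7 = {0, 1, 4, 5}  B8 = {1, 2, 4, 7}
Tree: B1–B2, B2–B3, B1–B4, B4–B5, B4–B6, B3–B7, B2–B8
The largest bag has 4 vertices, giving width 3; this decomposition certifies tw(G) ≤ 3. For the lower bound, the 4 vertices {1, 2, 8, 9} are pairwise adjacent, and any tree decomposition puts a clique entirely inside one bag — forcing width ≥ 3. The upper and lower bounds meet at 3, so that is the treewidth.

3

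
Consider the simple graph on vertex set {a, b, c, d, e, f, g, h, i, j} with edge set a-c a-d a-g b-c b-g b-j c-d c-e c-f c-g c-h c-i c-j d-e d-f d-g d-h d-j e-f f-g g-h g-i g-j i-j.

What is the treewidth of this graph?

A width-3 tree decomposition is:
Bags: B1 = {c, d, g, j}  B2 = {c, g, i, j}  B3 = {a, c, d, g}  B4 = {b, c, g, j}  B5 = {c, d, g, h}  B6 = {c, d, f, g}  B7 = {c, d, e, f}
Tree: B1–B2, B1–B3, B1–B4, B3–B5, B5–B6, B6–B7
Each bag holds 4 vertices, so the decomposition has width 3, which upper-bounds the treewidth. For the lower bound, the 4 vertices {c, d, g, j} are pairwise adjacent, and any tree decomposition puts a clique entirely inside one bag — forcing width ≥ 3. Therefore the treewidth is 3.

3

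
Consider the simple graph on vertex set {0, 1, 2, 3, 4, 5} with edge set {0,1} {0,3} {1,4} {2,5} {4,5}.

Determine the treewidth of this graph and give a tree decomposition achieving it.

The largest bag has 2 vertices, giving width 1; this decomposition certifies tw(G) ≤ 1. Since G has at least one edge (e.g. 2–5), it is not an edgeless graph, so tw(G) ≥ 1. Hence tw(G) = 1 exactly.

Treewidth 1.
One optimal decomposition is:
Bags: B1 = {2, 5}  B2 = {4, 5}  B3 = {1, 4}  B4 = {0, 1}  B5 = {0, 3}
Tree: B1–B2, B2–B3, B3–B4, B4–B5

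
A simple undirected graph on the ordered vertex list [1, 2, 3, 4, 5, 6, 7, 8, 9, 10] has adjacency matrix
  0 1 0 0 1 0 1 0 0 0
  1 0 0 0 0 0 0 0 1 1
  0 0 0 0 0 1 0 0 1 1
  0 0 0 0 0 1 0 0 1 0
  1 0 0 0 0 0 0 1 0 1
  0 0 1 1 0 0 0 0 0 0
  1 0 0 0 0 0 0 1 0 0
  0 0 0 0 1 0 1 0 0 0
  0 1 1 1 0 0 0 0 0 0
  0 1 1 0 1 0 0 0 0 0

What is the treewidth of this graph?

2

A width-2 tree decomposition is:
Bags: B1 = {5, 7, 8}  B2 = {1, 5, 7}  B3 = {1, 5, 10}  B4 = {1, 2, 10}  B5 = {2, 3, 10}  B6 = {2, 3, 9}  B7 = {3, 6, 9}  B8 = {4, 6, 9}
Tree: B1–B2, B2–B3, B3–B4, B4–B5, B5–B6, B6–B7, B7–B8
The largest bag has 3 vertices, giving width 2; this decomposition certifies tw(G) ≤ 2. For the lower bound, G contains the cycle 8–7–1–5–8, so G is not a forest; only forests have treewidth ≤ 1, hence tw(G) ≥ 2. Hence tw(G) = 2 exactly.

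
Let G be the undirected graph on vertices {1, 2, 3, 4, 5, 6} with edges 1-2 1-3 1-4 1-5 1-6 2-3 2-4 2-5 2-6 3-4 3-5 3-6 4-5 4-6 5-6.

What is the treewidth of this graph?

A width-5 tree decomposition is:
Bags: B1 = {1, 2, 3, 4, 5, 6}
Tree: (single bag)
A single bag containing all 6 vertices is trivially a valid decomposition of width 5. For the lower bound, the 6 vertices {1, 2, 3, 4, 5, 6} are pairwise adjacent, and any tree decomposition puts a clique entirely inside one bag — forcing width ≥ 5. Therefore the treewidth is 5.

5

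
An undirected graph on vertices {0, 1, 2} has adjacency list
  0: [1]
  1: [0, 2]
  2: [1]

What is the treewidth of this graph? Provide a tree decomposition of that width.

The largest bag has 2 vertices, giving width 1; this decomposition certifies tw(G) ≤ 1. G has an edge, so its treewidth is at least 1. Therefore the treewidth is 1.

Treewidth 1.
One optimal decomposition is:
Bags: B1 = {1, 2}  B2 = {0, 1}
Tree: B1–B2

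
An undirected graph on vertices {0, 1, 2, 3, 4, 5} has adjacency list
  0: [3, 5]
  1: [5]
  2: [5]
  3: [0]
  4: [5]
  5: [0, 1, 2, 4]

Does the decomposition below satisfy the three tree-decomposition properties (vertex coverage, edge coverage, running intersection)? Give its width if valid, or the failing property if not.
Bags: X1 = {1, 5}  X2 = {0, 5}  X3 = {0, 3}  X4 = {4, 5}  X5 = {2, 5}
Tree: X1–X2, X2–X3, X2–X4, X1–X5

Vertex coverage: the bags together contain {0, 1, 2, 3, 4, 5}, the full vertex set. Edge coverage: each edge of G has both endpoints in at least one bag. Running intersection: for every vertex, the bags containing it form a connected subtree. All three properties hold, so this is a valid tree decomposition of width max|bag| − 1 = 1, and hence tw(G) ≤ 1.

Yes; width 1.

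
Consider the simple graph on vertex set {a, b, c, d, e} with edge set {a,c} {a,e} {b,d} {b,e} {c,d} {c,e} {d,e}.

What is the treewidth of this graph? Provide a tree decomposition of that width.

Treewidth 2.
Bags: B1 = {c, d, e}  B2 = {a, c, e}  B3 = {b, d, e}
Tree: B1–B2, B1–B3

Every bag has size at most 3, so the width is 3 − 1 = 2 and tw(G) ≤ 2. Conversely, {c, d, e} is a clique of size 3, and the vertices of any clique must share a bag in every tree decomposition; so some bag has ≥ 3 vertices and tw(G) ≥ 2. Combining the bounds, tw(G) = 2.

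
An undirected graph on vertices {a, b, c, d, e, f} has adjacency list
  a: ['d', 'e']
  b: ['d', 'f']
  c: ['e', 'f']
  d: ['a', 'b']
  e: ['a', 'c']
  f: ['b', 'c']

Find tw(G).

A width-2 tree decomposition is:
Bags: B1 = {a, c, e}  B2 = {a, c, f}  B3 = {a, b, f}  B4 = {a, b, d}
Tree: B1–B2, B2–B3, B3–B4
Every bag has size at most 3, so the width is 3 − 1 = 2 and tw(G) ≤ 2. Since a–e–c–f–b–d–a is a cycle in G, G is not acyclic. Forests are exactly the graphs of treewidth ≤ 1, so tw(G) ≥ 2. The upper and lower bounds meet at 2, so that is the treewidth.

2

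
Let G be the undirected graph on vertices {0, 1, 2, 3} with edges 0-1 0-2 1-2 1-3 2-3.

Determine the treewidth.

2

A width-2 tree decomposition is:
Bags: B1 = {1, 2, 3}  B2 = {0, 1, 2}
Tree: B1–B2
Every bag has size at most 3, so the width is 3 − 1 = 2 and tw(G) ≤ 2. Conversely, {0, 1, 2} is a clique of size 3, and the vertices of any clique must share a bag in every tree decomposition; so some bag has ≥ 3 vertices and tw(G) ≥ 2. Hence tw(G) = 2 exactly.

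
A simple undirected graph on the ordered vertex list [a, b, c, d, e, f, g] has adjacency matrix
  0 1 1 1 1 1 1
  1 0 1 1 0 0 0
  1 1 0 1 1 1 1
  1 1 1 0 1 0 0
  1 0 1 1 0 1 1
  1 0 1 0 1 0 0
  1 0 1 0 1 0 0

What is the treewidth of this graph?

3

A width-3 tree decomposition is:
Bags: B1 = {a, c, e, g}  B2 = {a, c, d, e}  B3 = {a, b, c, d}  B4 = {a, c, e, f}
Tree: B1–B2, B2–B3, B1–B4
Each bag holds 4 vertices, so the decomposition has width 3, which upper-bounds the treewidth. For the lower bound, the 4 vertices {a, c, d, e} are pairwise adjacent, and any tree decomposition puts a clique entirely inside one bag — forcing width ≥ 3. Therefore the treewidth is 3.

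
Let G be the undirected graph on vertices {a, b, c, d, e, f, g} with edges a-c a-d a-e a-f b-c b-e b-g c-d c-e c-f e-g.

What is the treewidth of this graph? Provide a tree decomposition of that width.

Each bag holds 3 vertices, so the decomposition has width 2, which upper-bounds the treewidth. Conversely, {b, e, g} is a clique of size 3, and the vertices of any clique must share a bag in every tree decomposition; so some bag has ≥ 3 vertices and tw(G) ≥ 2. Hence tw(G) = 2 exactly.

Treewidth 2.
One such decomposition:
Bags: B1 = {a, c, e}  B2 = {a, c, d}  B3 = {b, c, e}  B4 = {a, c, f}  B5 = {b, e, g}
Tree: B1–B2, B1–B3, B1–B4, B3–B5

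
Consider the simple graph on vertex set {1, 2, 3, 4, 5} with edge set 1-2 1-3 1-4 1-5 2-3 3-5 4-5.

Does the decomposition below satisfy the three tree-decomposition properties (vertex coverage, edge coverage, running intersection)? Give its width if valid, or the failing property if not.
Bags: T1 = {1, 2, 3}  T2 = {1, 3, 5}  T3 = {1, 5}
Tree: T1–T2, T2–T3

No — vertex 4 appears in no bag.

A tree decomposition must satisfy three properties: every vertex lies in some bag; for every edge, both endpoints lie together in some bag; and for every vertex, the bags containing it form a connected subtree. Here vertex 4 appears in no bag, so the decomposition is invalid.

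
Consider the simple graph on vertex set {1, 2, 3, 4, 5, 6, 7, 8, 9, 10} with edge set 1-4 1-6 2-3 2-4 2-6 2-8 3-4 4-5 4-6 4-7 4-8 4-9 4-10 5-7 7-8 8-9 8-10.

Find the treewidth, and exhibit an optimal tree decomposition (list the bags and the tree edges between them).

Every bag has size at most 3, so the width is 3 − 1 = 2 and tw(G) ≤ 2. On the other hand G contains the 3-clique {1, 4, 6}. A clique must lie in a single bag of any decomposition, so no decomposition can have width below 2. The upper and lower bounds meet at 2, so that is the treewidth.

Treewidth 2.
Bags: B1 = {4, 7, 8}  B2 = {2, 4, 8}  B3 = {2, 3, 4}  B4 = {4, 8, 10}  B5 = {4, 8, 9}  B6 = {4, 5, 7}  B7 = {2, 4, 6}  B8 = {1, 4, 6}
Tree: B1–B2, B2–B3, B2–B4, B1–B5, B1–B6, B3–B7, B7–B8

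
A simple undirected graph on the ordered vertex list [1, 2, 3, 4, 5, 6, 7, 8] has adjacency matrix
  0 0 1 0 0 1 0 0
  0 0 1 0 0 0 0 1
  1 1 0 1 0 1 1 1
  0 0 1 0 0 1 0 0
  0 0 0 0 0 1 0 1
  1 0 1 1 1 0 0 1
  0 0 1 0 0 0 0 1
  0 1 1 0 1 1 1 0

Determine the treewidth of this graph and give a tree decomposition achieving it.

Each bag holds 3 vertices, so the decomposition has width 2, which upper-bounds the treewidth. On the other hand G contains the 3-clique {2, 3, 8}. A clique must lie in a single bag of any decomposition, so no decomposition can have width below 2. Combining the bounds, tw(G) = 2.

Treewidth 2.
One optimal decomposition is:
Bags: B1 = {3, 7, 8}  B2 = {3, 6, 8}  B3 = {3, 4, 6}  B4 = {5, 6, 8}  B5 = {1, 3, 6}  B6 = {2, 3, 8}
Tree: B1–B2, B2–B3, B2–B4, B2–B5, B1–B6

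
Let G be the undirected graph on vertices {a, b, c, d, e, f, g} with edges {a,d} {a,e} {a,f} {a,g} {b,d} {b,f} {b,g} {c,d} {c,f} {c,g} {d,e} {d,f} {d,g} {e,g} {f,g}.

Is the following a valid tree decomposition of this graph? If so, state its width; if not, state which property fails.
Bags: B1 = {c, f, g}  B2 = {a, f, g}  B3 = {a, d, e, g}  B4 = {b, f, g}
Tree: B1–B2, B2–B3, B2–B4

No — edge (c,d) lies in no bag.

A tree decomposition must satisfy three properties: every vertex lies in some bag; for every edge, both endpoints lie together in some bag; and for every vertex, the bags containing it form a connected subtree. Here edge (c,d) lies in no bag, so the decomposition is invalid.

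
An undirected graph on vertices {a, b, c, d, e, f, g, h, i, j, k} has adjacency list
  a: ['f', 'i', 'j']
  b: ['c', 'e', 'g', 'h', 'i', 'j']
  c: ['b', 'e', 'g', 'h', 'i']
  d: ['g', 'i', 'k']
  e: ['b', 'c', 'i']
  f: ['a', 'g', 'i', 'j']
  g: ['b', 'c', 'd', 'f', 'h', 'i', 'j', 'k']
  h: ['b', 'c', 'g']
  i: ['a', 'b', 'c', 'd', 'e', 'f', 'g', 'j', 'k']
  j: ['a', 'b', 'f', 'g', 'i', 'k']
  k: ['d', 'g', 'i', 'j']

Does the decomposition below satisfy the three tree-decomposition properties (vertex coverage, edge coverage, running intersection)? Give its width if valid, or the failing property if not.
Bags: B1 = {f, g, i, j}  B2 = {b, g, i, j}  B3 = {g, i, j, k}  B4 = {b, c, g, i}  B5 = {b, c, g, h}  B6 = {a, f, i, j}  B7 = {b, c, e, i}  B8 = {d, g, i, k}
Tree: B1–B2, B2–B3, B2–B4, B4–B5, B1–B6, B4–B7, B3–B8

Yes; width 3.

Checking the three conditions: (i) the bags cover all of {a, b, c, d, e, f, g, h, i, j, k}; (ii) for each edge, some bag contains both endpoints; (iii) the bags containing any fixed vertex form a subtree. All hold, so the decomposition is valid with width 4 − 1 = 3.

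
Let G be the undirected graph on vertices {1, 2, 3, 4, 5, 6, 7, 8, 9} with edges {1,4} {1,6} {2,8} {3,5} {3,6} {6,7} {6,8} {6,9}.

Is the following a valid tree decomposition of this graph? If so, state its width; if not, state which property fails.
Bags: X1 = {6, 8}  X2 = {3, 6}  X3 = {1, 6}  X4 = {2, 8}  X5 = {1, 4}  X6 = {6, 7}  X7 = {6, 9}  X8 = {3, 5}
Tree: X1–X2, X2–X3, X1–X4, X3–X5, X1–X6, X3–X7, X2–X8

Yes; width 1.

Vertex coverage: the bags together contain {1, 2, 3, 4, 5, 6, 7, 8, 9}, the full vertex set. Edge coverage: each edge of G has both endpoints in at least one bag. Running intersection: for every vertex, the bags containing it form a connected subtree. All three properties hold, so this is a valid tree decomposition of width max|bag| − 1 = 1, and hence tw(G) ≤ 1.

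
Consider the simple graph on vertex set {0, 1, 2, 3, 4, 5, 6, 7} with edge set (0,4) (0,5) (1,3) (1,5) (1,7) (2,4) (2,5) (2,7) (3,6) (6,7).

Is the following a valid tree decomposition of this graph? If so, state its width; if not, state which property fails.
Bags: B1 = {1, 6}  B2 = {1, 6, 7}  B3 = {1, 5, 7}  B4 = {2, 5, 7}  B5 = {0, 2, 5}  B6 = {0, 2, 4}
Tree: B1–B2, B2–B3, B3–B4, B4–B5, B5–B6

No — vertex 3 appears in no bag.

A tree decomposition must satisfy three properties: every vertex lies in some bag; for every edge, both endpoints lie together in some bag; and for every vertex, the bags containing it form a connected subtree. Here vertex 3 appears in no bag, so the decomposition is invalid.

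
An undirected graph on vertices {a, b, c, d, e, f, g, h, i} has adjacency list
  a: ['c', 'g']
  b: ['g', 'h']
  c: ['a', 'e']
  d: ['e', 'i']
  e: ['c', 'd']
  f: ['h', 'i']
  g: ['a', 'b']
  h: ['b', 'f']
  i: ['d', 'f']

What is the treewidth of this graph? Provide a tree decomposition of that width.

Treewidth 2.
One optimal decomposition is:
Bags: B1 = {f, h, i}  B2 = {b, h, i}  B3 = {b, g, i}  B4 = {a, g, i}  B5 = {a, c, i}  B6 = {c, e, i}  B7 = {d, e, i}
Tree: B1–B2, B2–B3, B3–B4, B4–B5, B5–B6, B6–B7

Each bag holds 3 vertices, so the decomposition has width 2, which upper-bounds the treewidth. For the lower bound, G contains the cycle i–f–h–b–g–a–c–e–d–i, so G is not a forest; only forests have treewidth ≤ 1, hence tw(G) ≥ 2. Therefore the treewidth is 2.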